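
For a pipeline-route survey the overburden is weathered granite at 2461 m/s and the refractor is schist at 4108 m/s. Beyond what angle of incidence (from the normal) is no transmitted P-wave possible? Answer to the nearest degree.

At critical incidence the refracted ray runs along the interface (θ₂ = 90°), so sin θ_c = V₁/V₂.
θ_c = arcsin(2461/4108) = arcsin 0.5991 = 36.80°.

37°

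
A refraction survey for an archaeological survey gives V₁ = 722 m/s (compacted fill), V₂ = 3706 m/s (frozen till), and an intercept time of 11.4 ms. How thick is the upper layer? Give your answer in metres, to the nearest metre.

4 m

h = tᵢ·V₁·V₂ / (2·√(V₂²−V₁²)).
√(V₂²−V₁²) = √(3706² − 722²) = 3635.0 m/s.
h = 0.0114 s × 722 × 3706 / (2 × 3635.0) = 4.20 m.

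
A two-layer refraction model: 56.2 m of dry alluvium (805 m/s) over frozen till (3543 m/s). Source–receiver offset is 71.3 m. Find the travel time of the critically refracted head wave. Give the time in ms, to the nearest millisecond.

156 ms

θ_c = arcsin(V₁/V₂) = arcsin(805/3543) = 13.13°, cos θ_c = 0.9738.
Intercept time tᵢ = 2h cos θ_c / V₁ = 2·56.2·0.9738/805 = 0.13598 s.
t = x/V₂ + tᵢ = 71.3/3543 + 0.13598 = 0.15610 s.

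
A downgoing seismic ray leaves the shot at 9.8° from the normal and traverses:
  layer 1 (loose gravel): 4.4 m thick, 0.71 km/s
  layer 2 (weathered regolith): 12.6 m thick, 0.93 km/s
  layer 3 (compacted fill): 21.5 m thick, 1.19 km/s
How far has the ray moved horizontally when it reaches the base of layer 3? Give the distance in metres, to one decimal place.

Apply Snell's law at each interface; in layer i the horizontal offset is hᵢ·tan θᵢ.
Layer 1: θ = 9.80°; offset = 4.4·tan 9.80° = 0.760 m.
Layer 2: sin θ = 0.93·sin 9.8°/0.71 = 0.2230, θ = 12.88°; offset = 12.6·tan 12.88° = 2.882 m.
Layer 3: sin θ = 1.19·sin 9.8°/0.71 = 0.2853, θ = 16.58°; offset = 21.5·tan 16.58° = 6.399 m.
Summing the layer offsets gives 10.041 m.

10.0 m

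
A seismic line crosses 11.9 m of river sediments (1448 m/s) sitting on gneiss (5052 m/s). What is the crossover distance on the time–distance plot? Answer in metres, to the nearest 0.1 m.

32.0 m

θ_c = arcsin(1448/5052) = 16.66°, so cos θ_c = 0.9580 and tᵢ = 2h cos θ_c/V₁ = 0.0157 s.
At crossover x/V₁ = x/V₂ + tᵢ ⇒ x = tᵢ/(1/V₁ − 1/V₂) = 0.01575/(6.9061e-04 − 1.9794e-04) = 31.96 m.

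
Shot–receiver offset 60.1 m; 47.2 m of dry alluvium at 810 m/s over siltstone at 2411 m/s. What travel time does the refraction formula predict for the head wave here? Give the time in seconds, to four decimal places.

t = x/V₂ + 2h·√(V₂²−V₁²)/(V₁V₂).
√(V₂²−V₁²) = √(2411²−810²) = 2270.9 m/s; delay term = 2·47.2·2270.9/(810·2411) = 0.10977 s.
t = 60.1/2411 + 0.10977 = 0.13470 s.

0.1347 s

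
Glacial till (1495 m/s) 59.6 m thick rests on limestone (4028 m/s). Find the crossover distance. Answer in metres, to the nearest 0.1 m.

θ_c = arcsin(1495/4028) = 21.79°, so cos θ_c = 0.9286 and tᵢ = 2h cos θ_c/V₁ = 0.0740 s.
At crossover x/V₁ = x/V₂ + tᵢ ⇒ x = tᵢ/(1/V₁ − 1/V₂) = 0.07404/(6.6890e-04 − 2.4826e-04) = 176.01 m.

176.0 m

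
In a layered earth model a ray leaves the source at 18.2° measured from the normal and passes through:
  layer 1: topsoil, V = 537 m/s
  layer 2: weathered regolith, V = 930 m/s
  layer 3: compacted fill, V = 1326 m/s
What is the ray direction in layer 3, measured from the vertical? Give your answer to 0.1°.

50.5°

Ray parameter p = sin 18.2° / 537 = 5.8163e-04 s/m.
sin θ_3 = p·V_3 = 5.8163e-04 × 1326 = 0.7712.
θ_3 = arcsin 0.7712 = 50.47°.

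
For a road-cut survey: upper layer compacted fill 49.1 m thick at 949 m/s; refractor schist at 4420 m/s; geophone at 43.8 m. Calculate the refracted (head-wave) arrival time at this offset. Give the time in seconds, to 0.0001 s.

t = x/V₂ + 2h·√(V₂²−V₁²)/(V₁V₂).
√(V₂²−V₁²) = √(4420²−949²) = 4316.9 m/s; delay term = 2·49.1·4316.9/(949·4420) = 0.10106 s.
t = 43.8/4420 + 0.10106 = 0.11097 s.

0.1110 s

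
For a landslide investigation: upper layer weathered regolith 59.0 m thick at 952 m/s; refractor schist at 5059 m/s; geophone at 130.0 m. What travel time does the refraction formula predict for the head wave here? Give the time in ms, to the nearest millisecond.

147 ms

t = x/V₂ + 2h·√(V₂²−V₁²)/(V₁V₂).
√(V₂²−V₁²) = √(5059²−952²) = 4968.6 m/s; delay term = 2·59.0·4968.6/(952·5059) = 0.12174 s.
t = 130.0/5059 + 0.12174 = 0.14743 s.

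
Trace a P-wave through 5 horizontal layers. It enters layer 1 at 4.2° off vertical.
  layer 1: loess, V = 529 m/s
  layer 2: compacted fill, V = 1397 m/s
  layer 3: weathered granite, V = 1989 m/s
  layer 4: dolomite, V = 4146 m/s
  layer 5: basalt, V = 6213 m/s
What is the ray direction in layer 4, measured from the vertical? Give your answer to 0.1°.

35.0°

Ray parameter p = sin 4.2° / 529 = 1.3845e-04 s/m.
sin θ_4 = p·V_4 = 1.3845e-04 × 4146 = 0.5740.
θ_4 = arcsin 0.5740 = 35.03°.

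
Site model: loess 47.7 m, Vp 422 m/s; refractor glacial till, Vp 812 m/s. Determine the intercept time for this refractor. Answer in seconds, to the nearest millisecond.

0.193 s

tᵢ = 2h·√(V₂²−V₁²)/(V₁V₂).
√(V₂²−V₁²) = √(812²−422²) = 693.7 m/s.
tᵢ = 2·47.7·693.7/(422·812) = 0.19314 s.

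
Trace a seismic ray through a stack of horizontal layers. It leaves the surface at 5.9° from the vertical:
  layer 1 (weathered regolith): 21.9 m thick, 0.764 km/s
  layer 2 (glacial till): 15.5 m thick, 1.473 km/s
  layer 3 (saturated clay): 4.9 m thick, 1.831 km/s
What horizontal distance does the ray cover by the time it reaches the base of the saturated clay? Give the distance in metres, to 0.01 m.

6.64 m

Apply Snell's law at each interface; in layer i the horizontal offset is hᵢ·tan θᵢ.
Layer 1: θ = 5.90°; offset = 21.9·tan 5.90° = 2.2631 m.
Layer 2: sin θ = 1.473·sin 5.9°/0.764 = 0.1982, θ = 11.43°; offset = 15.5·tan 11.43° = 3.1340 m.
Layer 3: sin θ = 1.831·sin 5.9°/0.764 = 0.2464, θ = 14.26°; offset = 4.9·tan 14.26° = 1.2455 m.
Total horizontal offset = 6.6427 m.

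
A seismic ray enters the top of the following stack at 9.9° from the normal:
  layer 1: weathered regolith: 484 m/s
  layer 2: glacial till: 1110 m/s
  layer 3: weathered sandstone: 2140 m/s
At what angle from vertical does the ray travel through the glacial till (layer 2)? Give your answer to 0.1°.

23.2°

Snell's law across each interface conserves sin θ / V, so sin θ_2 = V_2·sin θ₁/V₁.
sin θ_2 = 1110 × sin 9.9° / 484 = 0.3943.
θ_2 = 23.22° from the vertical.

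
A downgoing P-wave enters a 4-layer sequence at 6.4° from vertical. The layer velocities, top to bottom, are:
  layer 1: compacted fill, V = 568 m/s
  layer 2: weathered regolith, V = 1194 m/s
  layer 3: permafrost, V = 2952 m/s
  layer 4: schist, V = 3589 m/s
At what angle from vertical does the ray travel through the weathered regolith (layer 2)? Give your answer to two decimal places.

13.55°

Ray parameter p = sin 6.4° / 568 = 1.9625e-04 s/m.
sin θ_2 = p·V_2 = 1.9625e-04 × 1194 = 0.2343.
θ_2 = 13.55° from the vertical.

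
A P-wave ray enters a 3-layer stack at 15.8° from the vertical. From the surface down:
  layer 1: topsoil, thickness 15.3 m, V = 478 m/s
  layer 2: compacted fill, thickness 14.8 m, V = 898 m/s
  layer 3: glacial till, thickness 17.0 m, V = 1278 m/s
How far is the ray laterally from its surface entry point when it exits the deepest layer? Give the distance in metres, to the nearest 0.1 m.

Ray parameter p = sin 15.8° / 478 m/s = 5.6962e-04 s/m.
Layer 1: θ = 15.80°; offset = 15.3·tan 15.80° = 4.329 m.
Layer 2: sin θ = p·898 = 0.5115 → θ = 30.77°; offset = 14.8·tan 30.77° = 8.810 m.
Layer 3: sin θ = p·1278 = 0.7280 → θ = 46.72°; offset = 17.0·tan 46.72° = 18.051 m.
Σ offsets = 31.191 m.

31.2 m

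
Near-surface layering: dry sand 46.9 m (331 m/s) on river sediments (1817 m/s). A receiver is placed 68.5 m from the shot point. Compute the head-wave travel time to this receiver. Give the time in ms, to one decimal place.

316.3 ms

θ_c = arcsin(V₁/V₂) = arcsin(331/1817) = 10.50°, cos θ_c = 0.9833.
Intercept time tᵢ = 2h cos θ_c / V₁ = 2·46.9·0.9833/331 = 0.27864 s.
t = x/V₂ + tᵢ = 68.5/1817 + 0.27864 = 0.31634 s.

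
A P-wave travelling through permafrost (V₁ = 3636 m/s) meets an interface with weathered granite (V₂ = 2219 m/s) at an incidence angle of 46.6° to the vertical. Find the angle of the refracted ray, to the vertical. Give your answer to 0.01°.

26.32°

sin θ₁/V₁ = sin θ₂/V₂ ⇒ sin θ₂ = 2219·sin 46.6°/3636 = 2219·0.7266/3636 = 0.4434.
θ₂ = sin⁻¹(0.4434) = 26.32° (from vertical).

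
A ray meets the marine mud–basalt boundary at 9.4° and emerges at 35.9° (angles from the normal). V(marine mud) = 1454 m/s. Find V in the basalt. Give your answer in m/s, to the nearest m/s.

Snell's law: sin 9.4°/V₁ = sin 35.9°/V₂.
V₂ = V₁·sin 35.9°/sin 9.4° = 1454 × 3.5902 = 5220.15 m/s.

5220 m/s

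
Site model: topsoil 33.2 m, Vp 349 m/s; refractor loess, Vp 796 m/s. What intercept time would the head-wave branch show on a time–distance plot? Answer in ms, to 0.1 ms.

171.0 ms

θ_c = arcsin(V₁/V₂) = arcsin(349/796) = 26.00°; cos θ_c = 0.8988.
tᵢ = 2h·cos θ_c / V₁ = 2·33.2·0.8988 / 349 = 0.17100 s.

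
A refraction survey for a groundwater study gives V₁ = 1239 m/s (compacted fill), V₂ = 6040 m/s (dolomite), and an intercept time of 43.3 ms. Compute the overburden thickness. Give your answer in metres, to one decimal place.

h = tᵢ·V₁·V₂ / (2·√(V₂²−V₁²)).
√(V₂²−V₁²) = √(6040² − 1239²) = 5911.6 m/s.
h = 0.0433 s × 1239 × 6040 / (2 × 5911.6) = 27.41 m.

27.4 m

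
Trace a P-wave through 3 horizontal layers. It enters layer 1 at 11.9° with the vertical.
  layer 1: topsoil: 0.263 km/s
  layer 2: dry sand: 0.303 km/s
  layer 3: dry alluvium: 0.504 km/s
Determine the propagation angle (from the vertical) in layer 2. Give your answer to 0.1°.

13.7°

Snell's law across each interface conserves sin θ / V, so sin θ_2 = V_2·sin θ₁/V₁.
sin θ_2 = 0.303 × sin 11.9° / 0.263 = 0.2376.
θ_2 = arcsin 0.2376 = 13.74°.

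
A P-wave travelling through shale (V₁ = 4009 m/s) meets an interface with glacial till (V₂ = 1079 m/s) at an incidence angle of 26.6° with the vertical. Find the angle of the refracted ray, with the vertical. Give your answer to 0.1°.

Snell's law: sin θ₂ = (V₂/V₁)·sin θ₁ = (1079/4009)·sin 26.6° = 0.1205.
θ₂ = sin⁻¹(0.1205) = 6.92° (from vertical).

6.9°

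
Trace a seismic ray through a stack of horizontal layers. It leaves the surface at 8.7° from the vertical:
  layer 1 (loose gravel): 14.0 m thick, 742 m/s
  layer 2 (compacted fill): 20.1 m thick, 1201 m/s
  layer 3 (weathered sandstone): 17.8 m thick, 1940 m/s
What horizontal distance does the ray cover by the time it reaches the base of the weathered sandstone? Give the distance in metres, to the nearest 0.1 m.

14.9 m

Apply Snell's law at each interface; in layer i the horizontal offset is hᵢ·tan θᵢ.
Layer 1: θ = 8.70°; offset = 14.0·tan 8.70° = 2.142 m.
Layer 2: sin θ = 1201·sin 8.7°/742 = 0.2448, θ = 14.17°; offset = 20.1·tan 14.17° = 5.076 m.
Layer 3: sin θ = 1940·sin 8.7°/742 = 0.3955, θ = 23.30°; offset = 17.8·tan 23.30° = 7.664 m.
Σ offsets = 14.882 m.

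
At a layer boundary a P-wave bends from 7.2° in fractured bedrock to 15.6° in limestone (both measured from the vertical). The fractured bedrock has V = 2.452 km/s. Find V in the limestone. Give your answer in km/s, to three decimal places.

5.261 km/s

Snell's law: sin 7.2°/V₁ = sin 15.6°/V₂.
V₂ = V₁·sin 15.6°/sin 7.2° = 2.452 × 2.1456 = 5.261 km/s.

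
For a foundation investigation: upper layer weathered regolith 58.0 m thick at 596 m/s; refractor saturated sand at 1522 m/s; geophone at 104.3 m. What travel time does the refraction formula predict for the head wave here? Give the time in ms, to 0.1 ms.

θ_c = arcsin(V₁/V₂) = arcsin(596/1522) = 23.05°, cos θ_c = 0.9201.
Intercept time tᵢ = 2h cos θ_c / V₁ = 2·58.0·0.9201/596 = 0.17909 s.
t = x/V₂ + tᵢ = 104.3/1522 + 0.17909 = 0.24762 s.

247.6 ms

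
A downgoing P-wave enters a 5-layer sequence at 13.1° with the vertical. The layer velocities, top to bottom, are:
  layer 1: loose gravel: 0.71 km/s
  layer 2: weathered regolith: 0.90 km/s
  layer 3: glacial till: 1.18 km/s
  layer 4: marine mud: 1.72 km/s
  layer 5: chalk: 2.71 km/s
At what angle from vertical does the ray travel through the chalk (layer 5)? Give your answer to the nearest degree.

60°

Ray parameter p = sin 13.1° / 0.71 = 3.1923e-01 s/km.
sin θ_5 = p·V_5 = 3.1923e-01 × 2.71 = 0.8651.
θ_5 = arcsin 0.8651 = 59.89°.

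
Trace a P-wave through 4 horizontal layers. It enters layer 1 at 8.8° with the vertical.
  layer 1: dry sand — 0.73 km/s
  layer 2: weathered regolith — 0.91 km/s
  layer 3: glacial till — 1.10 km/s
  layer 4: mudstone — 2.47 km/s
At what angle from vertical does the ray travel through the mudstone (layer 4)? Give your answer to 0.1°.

31.2°

Snell's law across each interface conserves sin θ / V, so sin θ_4 = V_4·sin θ₁/V₁.
sin θ_4 = 2.47 × sin 8.8° / 0.73 = 0.5176.
θ_4 = 31.17° from the vertical.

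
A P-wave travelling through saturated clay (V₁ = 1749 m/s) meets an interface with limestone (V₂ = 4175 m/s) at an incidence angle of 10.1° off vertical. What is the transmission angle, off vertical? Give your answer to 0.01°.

24.75°

Snell's law: sin θ₂ = (V₂/V₁)·sin θ₁ = (4175/1749)·sin 10.1° = 0.4186.
θ₂ = sin⁻¹(0.4186) = 24.75° (from vertical).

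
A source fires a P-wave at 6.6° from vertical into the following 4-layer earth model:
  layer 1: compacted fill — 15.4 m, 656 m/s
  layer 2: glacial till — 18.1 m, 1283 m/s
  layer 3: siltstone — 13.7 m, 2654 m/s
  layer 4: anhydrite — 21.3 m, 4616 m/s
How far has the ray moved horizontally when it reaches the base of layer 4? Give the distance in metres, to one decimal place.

42.4 m

p = sin θ₁/V₁ = sin 6.6°/656 = 1.7521e-04 s/m is conserved through the stack.
Layer 1: θ = 6.60°; offset = 15.4·tan 6.60° = 1.782 m.
Layer 2: sin θ = p·1283 = 0.2248 → θ = 12.99°; offset = 18.1·tan 12.99° = 4.176 m.
Layer 3: sin θ = p·2654 = 0.4650 → θ = 27.71°; offset = 13.7·tan 27.71° = 7.196 m.
Layer 4: sin θ = p·4616 = 0.8088 → θ = 53.98°; offset = 21.3·tan 53.98° = 29.291 m.
Summing the layer offsets gives 42.444 m.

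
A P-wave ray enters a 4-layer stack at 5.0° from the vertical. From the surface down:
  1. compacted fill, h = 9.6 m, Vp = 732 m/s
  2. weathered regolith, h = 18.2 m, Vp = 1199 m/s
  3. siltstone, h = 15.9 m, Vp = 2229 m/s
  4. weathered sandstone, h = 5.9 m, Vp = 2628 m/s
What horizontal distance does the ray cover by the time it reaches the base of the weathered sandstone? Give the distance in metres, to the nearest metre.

Apply Snell's law at each interface; in layer i the horizontal offset is hᵢ·tan θᵢ.
Layer 1: θ = 5.00°; offset = 9.6·tan 5.00° = 0.840 m.
Layer 2: sin θ = 1199·sin 5.0°/732 = 0.1428, θ = 8.21°; offset = 18.2·tan 8.21° = 2.625 m.
Layer 3: sin θ = 2229·sin 5.0°/732 = 0.2654, θ = 15.39°; offset = 15.9·tan 15.39° = 4.377 m.
Layer 4: sin θ = 2628·sin 5.0°/732 = 0.3129, θ = 18.23°; offset = 5.9·tan 18.23° = 1.944 m.
Σ offsets = 9.785 m.

10 m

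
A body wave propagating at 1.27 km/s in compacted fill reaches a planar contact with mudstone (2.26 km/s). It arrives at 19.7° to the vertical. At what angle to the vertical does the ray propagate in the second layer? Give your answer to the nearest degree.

37°

Snell's law: sin θ₂ = (V₂/V₁)·sin θ₁ = (2.26/1.27)·sin 19.7° = 0.5999.
θ₂ = sin⁻¹(0.5999) = 36.86° (from vertical).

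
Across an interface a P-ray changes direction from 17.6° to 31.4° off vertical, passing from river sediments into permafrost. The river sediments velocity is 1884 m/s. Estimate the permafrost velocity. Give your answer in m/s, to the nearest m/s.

sin 17.6° = 0.3024; sin 31.4° = 0.5210.
V₂ = V₁·(sin θ₂/sin θ₁) = 1884·(0.5210/0.3024) = 3246.30 m/s.

3246 m/s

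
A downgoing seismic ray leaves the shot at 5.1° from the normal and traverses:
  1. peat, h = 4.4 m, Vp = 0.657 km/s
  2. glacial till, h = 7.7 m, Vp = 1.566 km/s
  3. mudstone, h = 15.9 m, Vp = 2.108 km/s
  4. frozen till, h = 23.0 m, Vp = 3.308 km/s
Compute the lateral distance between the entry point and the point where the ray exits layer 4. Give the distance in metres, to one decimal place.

p = sin θ₁/V₁ = sin 5.1°/0.657 = 1.3530e-01 s/km is conserved through the stack.
Layer 1: θ = 5.10°; offset = 4.4·tan 5.10° = 0.393 m.
Layer 2: sin θ = p·1.566 = 0.2119 → θ = 12.23°; offset = 7.7·tan 12.23° = 1.669 m.
Layer 3: sin θ = p·2.108 = 0.2852 → θ = 16.57°; offset = 15.9·tan 16.57° = 4.732 m.
Layer 4: sin θ = p·3.308 = 0.4476 → θ = 26.59°; offset = 23.0·tan 26.59° = 11.512 m.
Summing the layer offsets gives 18.306 m.

18.3 m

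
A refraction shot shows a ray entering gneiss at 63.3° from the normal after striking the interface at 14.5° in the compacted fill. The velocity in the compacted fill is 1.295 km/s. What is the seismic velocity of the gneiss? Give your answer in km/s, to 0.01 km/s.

4.62 km/s

sin 14.5° = 0.2504; sin 63.3° = 0.8934.
V₂ = V₁·(sin θ₂/sin θ₁) = 1.295·(0.8934/0.2504) = 4.62 km/s.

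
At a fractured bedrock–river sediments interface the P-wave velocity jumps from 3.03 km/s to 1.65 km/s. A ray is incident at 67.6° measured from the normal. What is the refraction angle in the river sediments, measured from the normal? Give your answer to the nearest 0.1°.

30.2°

sin θ₁/V₁ = sin θ₂/V₂ ⇒ sin θ₂ = 1.65·sin 67.6°/3.03 = 1.65·0.9245/3.03 = 0.5035.
θ₂ = sin⁻¹(0.5035) = 30.23° (from vertical).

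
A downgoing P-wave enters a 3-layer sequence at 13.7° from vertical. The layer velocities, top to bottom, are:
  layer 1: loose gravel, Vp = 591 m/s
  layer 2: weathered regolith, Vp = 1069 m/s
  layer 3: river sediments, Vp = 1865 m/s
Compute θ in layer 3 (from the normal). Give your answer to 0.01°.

Ray parameter p = sin 13.7° / 591 = 4.0074e-04 s/m.
sin θ_3 = p·V_3 = 4.0074e-04 × 1865 = 0.7474.
θ_3 = arcsin 0.7474 = 48.36°.

48.36°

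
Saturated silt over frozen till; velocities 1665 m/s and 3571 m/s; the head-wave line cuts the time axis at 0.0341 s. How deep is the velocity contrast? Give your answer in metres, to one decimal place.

32.1 m

h = tᵢ·V₁·V₂ / (2·√(V₂²−V₁²)).
√(V₂²−V₁²) = √(3571² − 1665²) = 3159.1 m/s.
h = 0.0341 s × 1665 × 3571 / (2 × 3159.1) = 32.09 m.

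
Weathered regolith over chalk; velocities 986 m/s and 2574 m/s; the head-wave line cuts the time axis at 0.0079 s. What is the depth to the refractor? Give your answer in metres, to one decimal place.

4.2 m

θ_c = arcsin(986/2574) = 22.52°; cos θ_c = 0.9237.
tᵢ = 2h cos θ_c/V₁ ⇒ h = tᵢ·V₁/(2 cos θ_c) = 0.0079·986/(2·0.9237) = 4.22 m.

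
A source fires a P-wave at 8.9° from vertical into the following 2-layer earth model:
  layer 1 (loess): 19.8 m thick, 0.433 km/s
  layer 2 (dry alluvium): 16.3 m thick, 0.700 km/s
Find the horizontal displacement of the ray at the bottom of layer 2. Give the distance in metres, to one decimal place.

7.3 m

Apply Snell's law at each interface; in layer i the horizontal offset is hᵢ·tan θᵢ.
Layer 1: θ = 8.90°; offset = 19.8·tan 8.90° = 3.101 m.
Layer 2: sin θ = 0.700·sin 8.9°/0.433 = 0.2501, θ = 14.48°; offset = 16.3·tan 14.48° = 4.211 m.
Summing the layer offsets gives 7.311 m.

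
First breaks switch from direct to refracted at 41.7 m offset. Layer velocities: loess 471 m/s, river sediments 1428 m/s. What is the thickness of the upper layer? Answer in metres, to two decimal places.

14.80 m

h = (x_cross/2)·√((V₂−V₁)/(V₂+V₁)).
(V₂−V₁)/(V₂+V₁) = (1428−471)/(1428+471) = 0.5039; √ = 0.7099.
h = (41.7/2)·0.7099 = 14.80 m.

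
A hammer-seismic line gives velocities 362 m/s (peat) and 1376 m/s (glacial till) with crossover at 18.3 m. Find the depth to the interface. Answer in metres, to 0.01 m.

6.99 m

x_cross = 2h·√((V₂+V₁)/(V₂−V₁)) → h = x_cross / (2·√((V₂+V₁)/(V₂−V₁))).
√((V₂+V₁)/(V₂−V₁)) = √((1376+362)/(1376−362)) = 1.3092.
h = 18.3 / (2·1.3092) = 6.99 m.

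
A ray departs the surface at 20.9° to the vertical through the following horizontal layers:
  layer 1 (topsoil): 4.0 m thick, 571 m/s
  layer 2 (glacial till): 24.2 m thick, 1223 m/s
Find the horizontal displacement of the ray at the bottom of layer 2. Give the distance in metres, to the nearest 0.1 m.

30.2 m

p = sin θ₁/V₁ = sin 20.9°/571 = 6.2476e-04 s/m is conserved through the stack.
Layer 1: θ = 20.90°; offset = 4.0·tan 20.90° = 1.527 m.
Layer 2: sin θ = p·1223 = 0.7641 → θ = 49.83°; offset = 24.2·tan 49.83° = 28.663 m.
Total horizontal offset = 30.190 m.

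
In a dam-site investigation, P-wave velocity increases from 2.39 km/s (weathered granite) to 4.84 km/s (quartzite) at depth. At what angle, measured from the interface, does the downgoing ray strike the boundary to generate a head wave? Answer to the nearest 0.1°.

60.4°

Critical incidence: sin θ_c = V₁/V₂ = 2.39/4.84 = 0.4938.
θ_c = arcsin 0.4938 = 29.59°.
Measured from the interface: 90° − 29.59° = 60.41°.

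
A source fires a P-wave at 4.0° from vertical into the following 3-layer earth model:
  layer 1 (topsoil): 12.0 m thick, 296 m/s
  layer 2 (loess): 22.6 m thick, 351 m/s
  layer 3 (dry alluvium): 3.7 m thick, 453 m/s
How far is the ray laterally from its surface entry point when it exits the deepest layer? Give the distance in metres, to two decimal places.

3.11 m

Apply Snell's law at each interface; in layer i the horizontal offset is hᵢ·tan θᵢ.
Layer 1: θ = 4.00°; offset = 12.0·tan 4.00° = 0.8391 m.
Layer 2: sin θ = 351·sin 4.0°/296 = 0.0827, θ = 4.74°; offset = 22.6·tan 4.74° = 1.8759 m.
Layer 3: sin θ = 453·sin 4.0°/296 = 0.1068, θ = 6.13°; offset = 3.7·tan 6.13° = 0.3973 m.
Summing the layer offsets gives 3.1122 m.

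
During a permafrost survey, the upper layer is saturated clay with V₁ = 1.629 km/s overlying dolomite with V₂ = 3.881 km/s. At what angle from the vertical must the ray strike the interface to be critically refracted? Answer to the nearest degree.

At critical incidence the refracted ray runs along the interface (θ₂ = 90°), so sin θ_c = V₁/V₂.
θ_c = arcsin(1.629/3.881) = arcsin 0.4197 = 24.82°.

25°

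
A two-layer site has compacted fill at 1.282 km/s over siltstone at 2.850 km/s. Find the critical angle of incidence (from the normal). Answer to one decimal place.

At critical incidence the refracted ray runs along the interface (θ₂ = 90°), so sin θ_c = V₁/V₂.
θ_c = arcsin(1.282/2.850) = arcsin 0.4498 = 26.73°.

26.7°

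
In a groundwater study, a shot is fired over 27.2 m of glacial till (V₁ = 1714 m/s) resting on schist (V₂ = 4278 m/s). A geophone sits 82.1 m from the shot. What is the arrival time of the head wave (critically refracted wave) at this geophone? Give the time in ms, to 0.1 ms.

48.3 ms

θ_c = arcsin(V₁/V₂) = arcsin(1714/4278) = 23.62°, cos θ_c = 0.9162.
Intercept time tᵢ = 2h cos θ_c / V₁ = 2·27.2·0.9162/1714 = 0.02908 s.
t = x/V₂ + tᵢ = 82.1/4278 + 0.02908 = 0.04827 s.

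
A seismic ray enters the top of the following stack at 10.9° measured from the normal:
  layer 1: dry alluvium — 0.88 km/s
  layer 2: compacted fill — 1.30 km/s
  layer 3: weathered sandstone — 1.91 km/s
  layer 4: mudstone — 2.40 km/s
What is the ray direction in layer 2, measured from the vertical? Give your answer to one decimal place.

16.2°

Ray parameter p = sin 10.9° / 0.88 = 2.1488e-01 s/km.
sin θ_2 = p·V_2 = 2.1488e-01 × 1.30 = 0.2793.
θ_2 = arcsin 0.2793 = 16.22°.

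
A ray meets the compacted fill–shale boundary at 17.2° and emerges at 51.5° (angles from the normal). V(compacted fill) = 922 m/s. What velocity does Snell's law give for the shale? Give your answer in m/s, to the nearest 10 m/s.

2440 m/s

sin 17.2° = 0.2957; sin 51.5° = 0.7826.
V₂ = V₁·(sin θ₂/sin θ₁) = 922·(0.7826/0.2957) = 2440.13 m/s.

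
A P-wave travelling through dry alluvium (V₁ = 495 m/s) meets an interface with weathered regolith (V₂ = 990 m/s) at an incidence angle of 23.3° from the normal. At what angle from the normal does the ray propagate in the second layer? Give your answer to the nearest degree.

Snell's law: sin θ₂ = (V₂/V₁)·sin θ₁ = (990/495)·sin 23.3° = 0.7911.
θ₂ = sin⁻¹(0.7911) = 52.29° (from vertical).

52°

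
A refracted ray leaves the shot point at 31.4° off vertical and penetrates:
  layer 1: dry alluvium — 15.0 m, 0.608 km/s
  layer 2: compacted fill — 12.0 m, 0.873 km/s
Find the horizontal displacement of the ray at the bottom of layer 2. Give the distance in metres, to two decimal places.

p = sin θ₁/V₁ = sin 31.4°/0.608 = 8.5692e-01 s/km is conserved through the stack.
Layer 1: θ = 31.40°; offset = 15.0·tan 31.40° = 9.1560 m.
Layer 2: sin θ = p·0.873 = 0.7481 → θ = 48.43°; offset = 12.0·tan 48.43° = 13.5281 m.
Total horizontal offset = 22.6841 m.

22.68 m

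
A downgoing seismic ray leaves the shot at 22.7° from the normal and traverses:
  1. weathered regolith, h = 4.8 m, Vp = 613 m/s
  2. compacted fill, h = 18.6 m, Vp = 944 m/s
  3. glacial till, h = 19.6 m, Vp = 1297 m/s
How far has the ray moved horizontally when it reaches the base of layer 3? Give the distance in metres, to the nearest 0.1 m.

Apply Snell's law at each interface; in layer i the horizontal offset is hᵢ·tan θᵢ.
Layer 1: θ = 22.70°; offset = 4.8·tan 22.70° = 2.008 m.
Layer 2: sin θ = 944·sin 22.7°/613 = 0.5943, θ = 36.46°; offset = 18.6·tan 36.46° = 13.744 m.
Layer 3: sin θ = 1297·sin 22.7°/613 = 0.8165, θ = 54.74°; offset = 19.6·tan 54.74° = 27.720 m.
Σ offsets = 43.472 m.

43.5 m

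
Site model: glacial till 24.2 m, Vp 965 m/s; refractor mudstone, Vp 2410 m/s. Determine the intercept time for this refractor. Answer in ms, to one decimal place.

tᵢ = 2h·√(V₂²−V₁²)/(V₁V₂).
√(V₂²−V₁²) = √(2410²−965²) = 2208.4 m/s.
tᵢ = 2·24.2·2208.4/(965·2410) = 0.04596 s.

46.0 ms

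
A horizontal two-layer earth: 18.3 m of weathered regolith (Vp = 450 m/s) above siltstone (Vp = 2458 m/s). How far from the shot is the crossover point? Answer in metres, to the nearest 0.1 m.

44.0 m

θ_c = arcsin(450/2458) = 10.55°, so cos θ_c = 0.9831 and tᵢ = 2h cos θ_c/V₁ = 0.0800 s.
At crossover x/V₁ = x/V₂ + tᵢ ⇒ x = tᵢ/(1/V₁ − 1/V₂) = 0.07996/(2.2222e-03 − 4.0683e-04) = 44.04 m.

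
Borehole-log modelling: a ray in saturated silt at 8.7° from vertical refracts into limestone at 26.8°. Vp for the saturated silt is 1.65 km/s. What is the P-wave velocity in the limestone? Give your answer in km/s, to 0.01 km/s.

sin 8.7° = 0.1513; sin 26.8° = 0.4509.
V₂ = V₁·(sin θ₂/sin θ₁) = 1.65·(0.4509/0.1513) = 4.92 km/s.

4.92 km/s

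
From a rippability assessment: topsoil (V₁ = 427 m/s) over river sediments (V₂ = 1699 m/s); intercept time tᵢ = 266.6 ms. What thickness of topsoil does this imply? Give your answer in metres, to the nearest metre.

θ_c = arcsin(427/1699) = 14.56°; cos θ_c = 0.9679.
tᵢ = 2h cos θ_c/V₁ ⇒ h = tᵢ·V₁/(2 cos θ_c) = 0.2666·427/(2·0.9679) = 58.81 m.

59 m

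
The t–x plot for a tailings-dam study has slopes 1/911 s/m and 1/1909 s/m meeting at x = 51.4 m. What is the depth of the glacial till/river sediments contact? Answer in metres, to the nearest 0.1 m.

15.3 m

h = (x_cross/2)·√((V₂−V₁)/(V₂+V₁)).
(V₂−V₁)/(V₂+V₁) = (1909−911)/(1909+911) = 0.3539; √ = 0.5949.
h = (51.4/2)·0.5949 = 15.29 m.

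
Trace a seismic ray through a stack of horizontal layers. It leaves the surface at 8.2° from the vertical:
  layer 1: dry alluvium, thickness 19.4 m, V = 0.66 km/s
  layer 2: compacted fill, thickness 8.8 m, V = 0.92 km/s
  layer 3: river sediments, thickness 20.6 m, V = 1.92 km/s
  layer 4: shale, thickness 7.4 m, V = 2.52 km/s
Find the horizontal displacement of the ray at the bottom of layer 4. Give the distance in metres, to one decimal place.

18.8 m

Apply Snell's law at each interface; in layer i the horizontal offset is hᵢ·tan θᵢ.
Layer 1: θ = 8.20°; offset = 19.4·tan 8.20° = 2.796 m.
Layer 2: sin θ = 0.92·sin 8.2°/0.66 = 0.1988, θ = 11.47°; offset = 8.8·tan 11.47° = 1.785 m.
Layer 3: sin θ = 1.92·sin 8.2°/0.66 = 0.4149, θ = 24.51°; offset = 20.6·tan 24.51° = 9.394 m.
Layer 4: sin θ = 2.52·sin 8.2°/0.66 = 0.5446, θ = 33.00°; offset = 7.4·tan 33.00° = 4.805 m.
Summing the layer offsets gives 18.780 m.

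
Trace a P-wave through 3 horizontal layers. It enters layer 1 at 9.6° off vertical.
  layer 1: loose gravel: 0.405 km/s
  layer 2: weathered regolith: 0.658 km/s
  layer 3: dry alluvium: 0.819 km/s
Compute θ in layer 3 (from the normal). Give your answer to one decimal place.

19.7°

Ray parameter p = sin 9.6° / 0.405 = 4.1177e-01 s/km.
sin θ_3 = p·V_3 = 4.1177e-01 × 0.819 = 0.3372.
θ_3 = arcsin 0.3372 = 19.71°.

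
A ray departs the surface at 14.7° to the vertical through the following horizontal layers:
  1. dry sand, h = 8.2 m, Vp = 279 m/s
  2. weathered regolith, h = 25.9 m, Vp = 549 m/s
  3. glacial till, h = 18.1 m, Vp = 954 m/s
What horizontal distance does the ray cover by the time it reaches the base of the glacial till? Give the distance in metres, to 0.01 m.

48.67 m

Ray parameter p = sin 14.7° / 279 m/s = 9.0953e-04 s/m.
Layer 1: θ = 14.70°; offset = 8.2·tan 14.70° = 2.1512 m.
Layer 2: sin θ = p·549 = 0.4993 → θ = 29.96°; offset = 25.9·tan 29.96° = 14.9267 m.
Layer 3: sin θ = p·954 = 0.8677 → θ = 60.19°; offset = 18.1·tan 60.19° = 31.5930 m.
Total horizontal offset = 48.6709 m.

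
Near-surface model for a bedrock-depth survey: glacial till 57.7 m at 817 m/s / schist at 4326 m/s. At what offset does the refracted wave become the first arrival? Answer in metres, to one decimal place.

139.7 m

θ_c = arcsin(817/4326) = 10.89°, so cos θ_c = 0.9820 and tᵢ = 2h cos θ_c/V₁ = 0.1387 s.
At crossover x/V₁ = x/V₂ + tᵢ ⇒ x = tᵢ/(1/V₁ − 1/V₂) = 0.13871/(1.2240e-03 − 2.3116e-04) = 139.71 m.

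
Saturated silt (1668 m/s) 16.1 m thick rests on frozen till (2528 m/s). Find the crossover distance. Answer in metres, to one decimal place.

θ_c = arcsin(1668/2528) = 41.29°, so cos θ_c = 0.7514 and tᵢ = 2h cos θ_c/V₁ = 0.0145 s.
At crossover x/V₁ = x/V₂ + tᵢ ⇒ x = tᵢ/(1/V₁ − 1/V₂) = 0.01451/(5.9952e-04 − 3.9557e-04) = 71.13 m.

71.1 m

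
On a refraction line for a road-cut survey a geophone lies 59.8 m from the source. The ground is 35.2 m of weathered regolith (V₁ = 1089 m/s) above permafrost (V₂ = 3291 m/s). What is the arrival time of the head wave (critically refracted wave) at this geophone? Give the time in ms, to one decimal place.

79.2 ms

θ_c = arcsin(V₁/V₂) = arcsin(1089/3291) = 19.32°, cos θ_c = 0.9437.
Intercept time tᵢ = 2h cos θ_c / V₁ = 2·35.2·0.9437/1089 = 0.06100 s.
t = x/V₂ + tᵢ = 59.8/3291 + 0.06100 = 0.07918 s.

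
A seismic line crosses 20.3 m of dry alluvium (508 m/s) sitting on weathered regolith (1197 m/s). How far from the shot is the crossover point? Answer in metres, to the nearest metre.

64 m

x_cross = 2h·√((V₂+V₁)/(V₂−V₁)).
(V₂+V₁)/(V₂−V₁) = (1197+508)/(1197−508) = 2.4746; √ = 1.5731.
x_cross = 2·20.3·1.5731 = 63.87 m.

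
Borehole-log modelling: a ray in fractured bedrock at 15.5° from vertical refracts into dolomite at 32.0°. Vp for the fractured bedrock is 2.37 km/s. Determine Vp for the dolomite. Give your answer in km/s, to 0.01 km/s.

4.70 km/s

sin 15.5° = 0.2672; sin 32.0° = 0.5299.
V₂ = V₁·(sin θ₂/sin θ₁) = 2.37·(0.5299/0.2672) = 4.70 km/s.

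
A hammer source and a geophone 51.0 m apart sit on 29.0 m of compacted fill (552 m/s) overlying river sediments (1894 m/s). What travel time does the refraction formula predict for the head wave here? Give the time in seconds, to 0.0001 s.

0.1274 s

θ_c = arcsin(V₁/V₂) = arcsin(552/1894) = 16.94°, cos θ_c = 0.9566.
Intercept time tᵢ = 2h cos θ_c / V₁ = 2·29.0·0.9566/552 = 0.10051 s.
t = x/V₂ + tᵢ = 51.0/1894 + 0.10051 = 0.12744 s.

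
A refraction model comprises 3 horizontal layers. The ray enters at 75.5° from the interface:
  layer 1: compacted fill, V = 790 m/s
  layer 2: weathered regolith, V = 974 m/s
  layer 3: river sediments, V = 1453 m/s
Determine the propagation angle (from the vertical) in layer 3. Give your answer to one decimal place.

From the normal: θ₁ = 90° − 75.5° = 14.5°.
Ray parameter p = sin 14.5° / 790 = 3.1694e-04 s/m.
sin θ_3 = p·V_3 = 3.1694e-04 × 1453 = 0.4605.
θ_3 = arcsin 0.4605 = 27.42°.

27.4°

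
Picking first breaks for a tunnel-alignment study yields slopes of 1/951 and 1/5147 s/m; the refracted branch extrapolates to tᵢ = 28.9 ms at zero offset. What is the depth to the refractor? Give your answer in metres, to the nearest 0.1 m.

14.0 m

h = tᵢ·V₁·V₂ / (2·√(V₂²−V₁²)).
√(V₂²−V₁²) = √(5147² − 951²) = 5058.4 m/s.
h = 0.0289 s × 951 × 5147 / (2 × 5058.4) = 13.98 m.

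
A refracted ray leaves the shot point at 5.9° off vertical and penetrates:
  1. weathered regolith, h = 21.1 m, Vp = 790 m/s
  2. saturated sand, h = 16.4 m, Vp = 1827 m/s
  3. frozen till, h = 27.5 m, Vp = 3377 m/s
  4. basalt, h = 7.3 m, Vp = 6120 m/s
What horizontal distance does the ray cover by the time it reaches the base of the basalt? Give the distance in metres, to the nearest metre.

29 m

p = sin θ₁/V₁ = sin 5.9°/790 = 1.3012e-04 s/m is conserved through the stack.
Layer 1: θ = 5.90°; offset = 21.1·tan 5.90° = 2.180 m.
Layer 2: sin θ = p·1827 = 0.2377 → θ = 13.75°; offset = 16.4·tan 13.75° = 4.014 m.
Layer 3: sin θ = p·3377 = 0.4394 → θ = 26.07°; offset = 27.5·tan 26.07° = 13.452 m.
Layer 4: sin θ = p·6120 = 0.7963 → θ = 52.78°; offset = 7.3·tan 52.78° = 9.610 m.
Σ offsets = 29.256 m.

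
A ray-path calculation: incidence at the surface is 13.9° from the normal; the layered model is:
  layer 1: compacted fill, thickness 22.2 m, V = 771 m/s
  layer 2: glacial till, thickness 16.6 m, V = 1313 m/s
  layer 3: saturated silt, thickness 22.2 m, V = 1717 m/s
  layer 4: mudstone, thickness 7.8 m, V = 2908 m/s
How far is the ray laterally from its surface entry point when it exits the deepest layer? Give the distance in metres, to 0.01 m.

p = sin θ₁/V₁ = sin 13.9°/771 = 3.1158e-04 s/m is conserved through the stack.
Layer 1: θ = 13.90°; offset = 22.2·tan 13.90° = 5.4939 m.
Layer 2: sin θ = p·1313 = 0.4091 → θ = 24.15°; offset = 16.6·tan 24.15° = 7.4424 m.
Layer 3: sin θ = p·1717 = 0.5350 → θ = 32.34°; offset = 22.2·tan 32.34° = 14.0574 m.
Layer 4: sin θ = p·2908 = 0.9061 → θ = 64.97°; offset = 7.8·tan 64.97° = 16.7031 m.
Total horizontal offset = 43.6969 m.

43.70 m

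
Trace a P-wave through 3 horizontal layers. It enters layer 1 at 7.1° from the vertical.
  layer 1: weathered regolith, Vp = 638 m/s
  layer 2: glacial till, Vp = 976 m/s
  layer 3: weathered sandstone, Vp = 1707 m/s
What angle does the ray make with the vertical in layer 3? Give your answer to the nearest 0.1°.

Ray parameter p = sin 7.1° / 638 = 1.9373e-04 s/m.
sin θ_3 = p·V_3 = 1.9373e-04 × 1707 = 0.3307.
θ_3 = 19.31° from the vertical.

19.3°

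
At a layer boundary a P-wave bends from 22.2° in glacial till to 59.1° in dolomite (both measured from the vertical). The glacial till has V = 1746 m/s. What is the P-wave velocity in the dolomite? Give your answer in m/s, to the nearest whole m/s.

3965 m/s

sin 22.2° = 0.3778; sin 59.1° = 0.8581.
V₂ = V₁·(sin θ₂/sin θ₁) = 1746·(0.8581/0.3778) = 3965.11 m/s.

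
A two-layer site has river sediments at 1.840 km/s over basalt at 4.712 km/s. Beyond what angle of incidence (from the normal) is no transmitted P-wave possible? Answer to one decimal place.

Critical incidence: sin θ_c = V₁/V₂ = 1.840/4.712 = 0.3905.
θ_c = arcsin 0.3905 = 22.99°.

23.0°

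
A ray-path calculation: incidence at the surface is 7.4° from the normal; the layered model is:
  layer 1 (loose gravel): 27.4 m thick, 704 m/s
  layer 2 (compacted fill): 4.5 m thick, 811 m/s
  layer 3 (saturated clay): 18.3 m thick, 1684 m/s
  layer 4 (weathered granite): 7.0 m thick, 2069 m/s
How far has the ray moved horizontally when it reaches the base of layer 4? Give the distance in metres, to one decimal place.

p = sin θ₁/V₁ = sin 7.4°/704 = 1.8295e-04 s/m is conserved through the stack.
Layer 1: θ = 7.40°; offset = 27.4·tan 7.40° = 3.559 m.
Layer 2: sin θ = p·811 = 0.1484 → θ = 8.53°; offset = 4.5·tan 8.53° = 0.675 m.
Layer 3: sin θ = p·1684 = 0.3081 → θ = 17.94°; offset = 18.3·tan 17.94° = 5.926 m.
Layer 4: sin θ = p·2069 = 0.3785 → θ = 22.24°; offset = 7.0·tan 22.24° = 2.863 m.
Σ offsets = 13.023 m.

13.0 m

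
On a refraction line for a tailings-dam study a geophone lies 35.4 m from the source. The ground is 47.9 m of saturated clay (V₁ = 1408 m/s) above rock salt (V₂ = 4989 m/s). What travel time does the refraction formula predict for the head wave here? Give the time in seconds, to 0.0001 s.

t = x/V₂ + 2h·√(V₂²−V₁²)/(V₁V₂).
√(V₂²−V₁²) = √(4989²−1408²) = 4786.2 m/s; delay term = 2·47.9·4786.2/(1408·4989) = 0.06527 s.
t = 35.4/4989 + 0.06527 = 0.07237 s.

0.0724 s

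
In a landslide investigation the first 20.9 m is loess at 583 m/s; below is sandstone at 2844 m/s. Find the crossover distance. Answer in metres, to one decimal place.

51.5 m

x_cross = 2h·√((V₂+V₁)/(V₂−V₁)).
(V₂+V₁)/(V₂−V₁) = (2844+583)/(2844−583) = 1.5157; √ = 1.2311.
x_cross = 2·20.9·1.2311 = 51.46 m.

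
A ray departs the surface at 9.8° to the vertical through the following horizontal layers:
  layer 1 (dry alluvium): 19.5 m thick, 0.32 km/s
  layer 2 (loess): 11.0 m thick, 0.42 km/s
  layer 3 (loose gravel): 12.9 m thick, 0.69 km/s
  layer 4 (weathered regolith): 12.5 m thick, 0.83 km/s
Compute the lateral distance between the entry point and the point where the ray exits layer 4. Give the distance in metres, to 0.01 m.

p = sin θ₁/V₁ = sin 9.8°/0.32 = 5.3190e-01 s/km is conserved through the stack.
Layer 1: θ = 9.80°; offset = 19.5·tan 9.80° = 3.3682 m.
Layer 2: sin θ = p·0.42 = 0.2234 → θ = 12.91°; offset = 11.0·tan 12.91° = 2.5211 m.
Layer 3: sin θ = p·0.69 = 0.3670 → θ = 21.53°; offset = 12.9·tan 21.53° = 5.0897 m.
Layer 4: sin θ = p·0.83 = 0.4415 → θ = 26.20°; offset = 12.5·tan 26.20° = 6.1503 m.
Σ offsets = 17.1293 m.

17.13 m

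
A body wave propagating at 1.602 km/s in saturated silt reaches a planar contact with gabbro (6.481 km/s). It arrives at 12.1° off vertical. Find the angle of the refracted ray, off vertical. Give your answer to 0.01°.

58.00°

Snell's law: sin θ₂ = (V₂/V₁)·sin θ₁ = (6.481/1.602)·sin 12.1° = 0.8480.
θ₂ = arcsin 0.8480 = 58.00° from the normal.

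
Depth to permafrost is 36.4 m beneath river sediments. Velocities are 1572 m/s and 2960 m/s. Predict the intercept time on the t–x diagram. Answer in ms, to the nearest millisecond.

39 ms

θ_c = arcsin(V₁/V₂) = arcsin(1572/2960) = 32.08°; cos θ_c = 0.8473.
tᵢ = 2h·cos θ_c / V₁ = 2·36.4·0.8473 / 1572 = 0.03924 s.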